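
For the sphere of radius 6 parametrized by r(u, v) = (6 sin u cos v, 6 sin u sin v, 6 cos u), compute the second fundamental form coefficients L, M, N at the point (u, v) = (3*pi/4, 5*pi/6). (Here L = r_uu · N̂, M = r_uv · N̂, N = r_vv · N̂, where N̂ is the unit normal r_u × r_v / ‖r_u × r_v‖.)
L = -6;  M = 0;  N = -3

Compute the unit normal N̂(u, v) = (sin(u)^2*cos(v)/Abs(sin(u)), sin(u)^2*sin(v)/Abs(sin(u)), sin(2*u)/(2*Abs(sin(u)))), and the second partials r_uu, r_uv, r_vv. Take dot products:
  L(u, v) = r_uu · N̂ = -6*sin(u)/Abs(sin(u)),
  M(u, v) = r_uv · N̂ = 0,
  N(u, v) = r_vv · N̂ = -6*sin(u)^3/Abs(sin(u)).
Evaluating at (u, v) = (3*pi/4, 5*pi/6):
  L = -6, M = 0, N = -3.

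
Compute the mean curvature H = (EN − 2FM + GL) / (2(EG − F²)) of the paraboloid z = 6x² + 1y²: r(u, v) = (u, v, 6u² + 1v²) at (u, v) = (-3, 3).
H = 49*sqrt(1333)/57319

With E = 144*u^2 + 1, F = 24*u*v, G = 4*v^2 + 1, L = 12/sqrt(144*u^2 + 4*v^2 + 1), M = 0, N = 2/sqrt(144*u^2 + 4*v^2 + 1), assemble
  H = (EN − 2FM + GL) / (2(EG − F²)) = (144*u^2 + 24*v^2 + 7)/(144*u^2 + 4*v^2 + 1)^(3/2).
At (u, v) = (-3, 3): H = 49*sqrt(1333)/57319.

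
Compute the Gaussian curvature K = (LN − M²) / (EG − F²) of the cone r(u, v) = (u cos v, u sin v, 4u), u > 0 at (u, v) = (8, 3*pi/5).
K = 0

Coefficients of the first fundamental form: E = 17, F = 0, G = u^2.
Coefficients of the second fundamental form: L = 0, M = 0, N = 4*sqrt(17)*u^2/(17*Abs(u)).
Assemble K = (LN − M²)/(EG − F²) = 0. At (u, v) = (8, 3*pi/5): K = 0.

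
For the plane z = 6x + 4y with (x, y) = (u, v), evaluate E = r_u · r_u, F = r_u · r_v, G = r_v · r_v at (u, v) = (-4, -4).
E = 37;  F = 24;  G = 17

Partials: r_u = (1, 0, 6), r_v = (0, 1, 4). As functions of (u, v):
  E = r_u · r_u = 37,
  F = r_u · r_v = 24,
  G = r_v · r_v = 17.
Evaluating at (u, v) = (-4, -4): E = 37, F = 24, G = 17.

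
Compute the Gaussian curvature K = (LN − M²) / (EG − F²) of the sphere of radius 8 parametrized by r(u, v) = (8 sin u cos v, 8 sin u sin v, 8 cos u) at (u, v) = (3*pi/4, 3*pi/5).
K = 1/64

Coefficients of the first fundamental form: E = 64, F = 0, G = 64*sin(u)^2.
Coefficients of the second fundamental form: L = -8*sin(u)/Abs(sin(u)), M = 0, N = -8*sin(u)^3/Abs(sin(u)).
Assemble K = (LN − M²)/(EG − F²) = 1/64. At (u, v) = (3*pi/4, 3*pi/5): K = 1/64.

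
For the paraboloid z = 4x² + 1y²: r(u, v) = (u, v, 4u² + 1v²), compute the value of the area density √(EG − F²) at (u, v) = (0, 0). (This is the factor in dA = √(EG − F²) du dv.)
√(EG − F²)|_{(0, 0)} = 1

E = 64*u^2 + 1, F = 16*u*v, G = 4*v^2 + 1, so EG − F² = 64*u^2 + 4*v^2 + 1. Taking the positive square root: √(EG − F²) = sqrt(64*u^2 + 4*v^2 + 1). At (u, v) = (0, 0): 1.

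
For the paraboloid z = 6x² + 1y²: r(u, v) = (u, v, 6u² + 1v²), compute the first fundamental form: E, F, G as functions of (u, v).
E = 144*u^2 + 1;  F = 24*u*v;  G = 4*v^2 + 1

Compute partials: r_u = (1, 0, 12*u), r_v = (0, 1, 2*v). Then
  E = r_u · r_u = 144*u^2 + 1,
  F = r_u · r_v = 24*u*v,
  G = r_v · r_v = 4*v^2 + 1.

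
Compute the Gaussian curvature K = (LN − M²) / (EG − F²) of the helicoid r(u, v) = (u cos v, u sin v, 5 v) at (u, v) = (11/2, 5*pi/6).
K = -400/48841

Coefficients of the first fundamental form: E = 1, F = 0, G = u^2 + 25.
Coefficients of the second fundamental form: L = 0, M = -5/sqrt(u^2 + 25), N = 0.
Assemble K = (LN − M²)/(EG − F²) = -25/(u^2 + 25)^2. At (u, v) = (11/2, 5*pi/6): K = -400/48841.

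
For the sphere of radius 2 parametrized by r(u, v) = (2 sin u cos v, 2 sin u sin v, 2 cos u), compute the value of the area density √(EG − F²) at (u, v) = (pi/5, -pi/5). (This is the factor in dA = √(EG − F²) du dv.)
√(EG − F²)|_{(pi/5, -pi/5)} = sqrt(10 - 2*sqrt(5))

E = 4, F = 0, G = 4*sin(u)^2, so EG − F² = 16*sin(u)^2. Taking the positive square root: √(EG − F²) = 4*Abs(sin(u)). At (u, v) = (pi/5, -pi/5): sqrt(10 - 2*sqrt(5)).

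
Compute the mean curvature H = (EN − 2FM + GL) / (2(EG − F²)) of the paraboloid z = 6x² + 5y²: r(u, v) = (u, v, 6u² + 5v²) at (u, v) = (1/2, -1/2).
H = 11*sqrt(62)/124

With E = 144*u^2 + 1, F = 120*u*v, G = 100*v^2 + 1, L = 12/sqrt(144*u^2 + 100*v^2 + 1), M = 0, N = 10/sqrt(144*u^2 + 100*v^2 + 1), assemble
  H = (EN − 2FM + GL) / (2(EG − F²)) = (720*u^2 + 600*v^2 + 11)/(144*u^2 + 100*v^2 + 1)^(3/2).
At (u, v) = (1/2, -1/2): H = 11*sqrt(62)/124.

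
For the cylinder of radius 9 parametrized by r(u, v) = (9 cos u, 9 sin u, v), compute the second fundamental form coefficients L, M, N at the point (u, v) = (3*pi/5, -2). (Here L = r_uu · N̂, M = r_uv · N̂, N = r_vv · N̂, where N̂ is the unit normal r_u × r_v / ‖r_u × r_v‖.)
L = -9;  M = 0;  N = 0

Compute the unit normal N̂(u, v) = (cos(u), sin(u), 0), and the second partials r_uu, r_uv, r_vv. Take dot products:
  L(u, v) = r_uu · N̂ = -9,
  M(u, v) = r_uv · N̂ = 0,
  N(u, v) = r_vv · N̂ = 0.
Evaluating at (u, v) = (3*pi/5, -2):
  L = -9, M = 0, N = 0.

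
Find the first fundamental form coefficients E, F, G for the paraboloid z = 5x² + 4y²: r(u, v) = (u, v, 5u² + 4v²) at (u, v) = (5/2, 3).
E = 626;  F = 600;  G = 577

Partials: r_u = (1, 0, 10*u), r_v = (0, 1, 8*v). As functions of (u, v):
  E = r_u · r_u = 100*u^2 + 1,
  F = r_u · r_v = 80*u*v,
  G = r_v · r_v = 64*v^2 + 1.
Evaluating at (u, v) = (5/2, 3): E = 626, F = 600, G = 577.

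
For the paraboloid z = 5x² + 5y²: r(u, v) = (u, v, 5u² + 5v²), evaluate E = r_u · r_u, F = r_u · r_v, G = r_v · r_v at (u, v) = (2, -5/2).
E = 401;  F = -500;  G = 626

Partials: r_u = (1, 0, 10*u), r_v = (0, 1, 10*v). As functions of (u, v):
  E = r_u · r_u = 100*u^2 + 1,
  F = r_u · r_v = 100*u*v,
  G = r_v · r_v = 100*v^2 + 1.
Evaluating at (u, v) = (2, -5/2): E = 401, F = -500, G = 626.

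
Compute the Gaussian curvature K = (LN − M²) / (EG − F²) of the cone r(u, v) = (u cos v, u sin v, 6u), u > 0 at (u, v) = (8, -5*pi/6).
K = 0

Coefficients of the first fundamental form: E = 37, F = 0, G = u^2.
Coefficients of the second fundamental form: L = 0, M = 0, N = 6*sqrt(37)*u^2/(37*Abs(u)).
Assemble K = (LN − M²)/(EG − F²) = 0. At (u, v) = (8, -5*pi/6): K = 0.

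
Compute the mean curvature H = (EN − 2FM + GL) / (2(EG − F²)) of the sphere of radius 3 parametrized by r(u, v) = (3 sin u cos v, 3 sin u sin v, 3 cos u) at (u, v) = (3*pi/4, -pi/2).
H = -1/3

With E = 9, F = 0, G = 9*sin(u)^2, L = -3*sin(u)/Abs(sin(u)), M = 0, N = -3*sin(u)^3/Abs(sin(u)), assemble
  H = (EN − 2FM + GL) / (2(EG − F²)) = -sin(u)/(3*Abs(sin(u))).
At (u, v) = (3*pi/4, -pi/2): H = -1/3.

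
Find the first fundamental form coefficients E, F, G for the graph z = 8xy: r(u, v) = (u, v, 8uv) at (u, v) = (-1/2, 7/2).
E = 785;  F = -112;  G = 17

Partials: r_u = (1, 0, 8*v), r_v = (0, 1, 8*u). As functions of (u, v):
  E = r_u · r_u = 64*v^2 + 1,
  F = r_u · r_v = 64*u*v,
  G = r_v · r_v = 64*u^2 + 1.
Evaluating at (u, v) = (-1/2, 7/2): E = 785, F = -112, G = 17.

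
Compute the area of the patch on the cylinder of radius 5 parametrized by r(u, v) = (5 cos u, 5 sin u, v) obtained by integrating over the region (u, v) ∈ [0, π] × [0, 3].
Area = 15*pi

Area = ∫∫ √(EG − F²) du dv with √(EG − F²) = 5. Integrating over [0, π] × [0, 3] gives 15*pi.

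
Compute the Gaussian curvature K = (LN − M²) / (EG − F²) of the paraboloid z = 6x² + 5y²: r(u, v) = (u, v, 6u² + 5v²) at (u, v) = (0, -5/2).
K = 30/97969

Coefficients of the first fundamental form: E = 144*u^2 + 1, F = 120*u*v, G = 100*v^2 + 1.
Coefficients of the second fundamental form: L = 12/sqrt(144*u^2 + 100*v^2 + 1), M = 0, N = 10/sqrt(144*u^2 + 100*v^2 + 1).
Assemble K = (LN − M²)/(EG − F²) = 120/(20736*u^4 + 28800*u^2*v^2 + 288*u^2 + 10000*v^4 + 200*v^2 + 1). At (u, v) = (0, -5/2): K = 30/97969.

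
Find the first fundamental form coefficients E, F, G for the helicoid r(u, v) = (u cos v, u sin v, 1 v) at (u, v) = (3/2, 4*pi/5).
E = 1;  F = 0;  G = 13/4

Partials: r_u = (cos(v), sin(v), 0), r_v = (-u*sin(v), u*cos(v), 1). As functions of (u, v):
  E = r_u · r_u = 1,
  F = r_u · r_v = 0,
  G = r_v · r_v = u^2 + 1.
Evaluating at (u, v) = (3/2, 4*pi/5): E = 1, F = 0, G = 13/4.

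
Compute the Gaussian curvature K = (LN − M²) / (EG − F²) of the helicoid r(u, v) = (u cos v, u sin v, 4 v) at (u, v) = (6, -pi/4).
K = -1/169

Coefficients of the first fundamental form: E = 1, F = 0, G = u^2 + 16.
Coefficients of the second fundamental form: L = 0, M = -4/sqrt(u^2 + 16), N = 0.
Assemble K = (LN − M²)/(EG − F²) = -16/(u^2 + 16)^2. At (u, v) = (6, -pi/4): K = -1/169.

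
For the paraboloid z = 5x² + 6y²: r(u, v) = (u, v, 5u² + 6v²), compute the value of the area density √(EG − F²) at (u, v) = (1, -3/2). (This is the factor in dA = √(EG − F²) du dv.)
√(EG − F²)|_{(1, -3/2)} = 5*sqrt(17)

E = 100*u^2 + 1, F = 120*u*v, G = 144*v^2 + 1, so EG − F² = 100*u^2 + 144*v^2 + 1. Taking the positive square root: √(EG − F²) = sqrt(100*u^2 + 144*v^2 + 1). At (u, v) = (1, -3/2): 5*sqrt(17).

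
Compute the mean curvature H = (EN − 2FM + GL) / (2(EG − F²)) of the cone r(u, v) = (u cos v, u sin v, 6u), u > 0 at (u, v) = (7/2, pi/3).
H = 6*sqrt(37)/259

With E = 37, F = 0, G = u^2, L = 0, M = 0, N = 6*sqrt(37)*u^2/(37*Abs(u)), assemble
  H = (EN − 2FM + GL) / (2(EG − F²)) = 3*sqrt(37)/(37*Abs(u)).
At (u, v) = (7/2, pi/3): H = 6*sqrt(37)/259.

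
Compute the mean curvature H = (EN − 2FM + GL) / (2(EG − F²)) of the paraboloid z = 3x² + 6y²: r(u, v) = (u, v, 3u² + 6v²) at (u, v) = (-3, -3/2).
H = 2925*sqrt(649)/421201

With E = 36*u^2 + 1, F = 72*u*v, G = 144*v^2 + 1, L = 6/sqrt(36*u^2 + 144*v^2 + 1), M = 0, N = 12/sqrt(36*u^2 + 144*v^2 + 1), assemble
  H = (EN − 2FM + GL) / (2(EG − F²)) = 9*(24*u^2 + 48*v^2 + 1)/(36*u^2 + 144*v^2 + 1)^(3/2).
At (u, v) = (-3, -3/2): H = 2925*sqrt(649)/421201.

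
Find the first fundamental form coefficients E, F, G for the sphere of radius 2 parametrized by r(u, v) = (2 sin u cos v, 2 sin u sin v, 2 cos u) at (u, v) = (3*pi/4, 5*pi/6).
E = 4;  F = 0;  G = 2

Partials: r_u = (2*cos(u)*cos(v), 2*sin(v)*cos(u), -2*sin(u)), r_v = (-2*sin(u)*sin(v), 2*sin(u)*cos(v), 0). As functions of (u, v):
  E = r_u · r_u = 4,
  F = r_u · r_v = 0,
  G = r_v · r_v = 4*sin(u)^2.
Evaluating at (u, v) = (3*pi/4, 5*pi/6): E = 4, F = 0, G = 2.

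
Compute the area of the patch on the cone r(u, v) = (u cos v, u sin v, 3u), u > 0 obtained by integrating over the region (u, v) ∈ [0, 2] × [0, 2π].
Area = 4*sqrt(10)*pi

Area = ∫∫ √(EG − F²) du dv with √(EG − F²) = sqrt(10)*Abs(u). Integrating over [0, 2] × [0, 2π] gives 4*sqrt(10)*pi.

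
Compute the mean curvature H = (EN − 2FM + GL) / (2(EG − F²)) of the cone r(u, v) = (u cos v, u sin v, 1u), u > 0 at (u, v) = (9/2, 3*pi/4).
H = sqrt(2)/18

With E = 2, F = 0, G = u^2, L = 0, M = 0, N = sqrt(2)*u^2/(2*Abs(u)), assemble
  H = (EN − 2FM + GL) / (2(EG − F²)) = sqrt(2)/(4*Abs(u)).
At (u, v) = (9/2, 3*pi/4): H = sqrt(2)/18.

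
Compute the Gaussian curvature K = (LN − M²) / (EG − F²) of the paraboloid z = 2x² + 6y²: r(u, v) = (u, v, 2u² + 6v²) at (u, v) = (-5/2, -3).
K = 48/1951609

Coefficients of the first fundamental form: E = 16*u^2 + 1, F = 48*u*v, G = 144*v^2 + 1.
Coefficients of the second fundamental form: L = 4/sqrt(16*u^2 + 144*v^2 + 1), M = 0, N = 12/sqrt(16*u^2 + 144*v^2 + 1).
Assemble K = (LN − M²)/(EG − F²) = 48/(256*u^4 + 4608*u^2*v^2 + 32*u^2 + 20736*v^4 + 288*v^2 + 1). At (u, v) = (-5/2, -3): K = 48/1951609.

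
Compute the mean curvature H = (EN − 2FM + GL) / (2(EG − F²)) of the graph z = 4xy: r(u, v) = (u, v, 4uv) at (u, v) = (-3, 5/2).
H = 96*sqrt(5)/1715

With E = 16*v^2 + 1, F = 16*u*v, G = 16*u^2 + 1, L = 0, M = 4/sqrt(16*u^2 + 16*v^2 + 1), N = 0, assemble
  H = (EN − 2FM + GL) / (2(EG − F²)) = -64*u*v/(16*u^2 + 16*v^2 + 1)^(3/2).
At (u, v) = (-3, 5/2): H = 96*sqrt(5)/1715.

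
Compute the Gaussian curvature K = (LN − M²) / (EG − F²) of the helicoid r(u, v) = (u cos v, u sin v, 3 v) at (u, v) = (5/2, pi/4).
K = -144/3721

Coefficients of the first fundamental form: E = 1, F = 0, G = u^2 + 9.
Coefficients of the second fundamental form: L = 0, M = -3/sqrt(u^2 + 9), N = 0.
Assemble K = (LN − M²)/(EG − F²) = -9/(u^2 + 9)^2. At (u, v) = (5/2, pi/4): K = -144/3721.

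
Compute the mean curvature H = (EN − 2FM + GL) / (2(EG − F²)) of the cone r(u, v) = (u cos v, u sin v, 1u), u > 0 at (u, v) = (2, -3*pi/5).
H = sqrt(2)/8

With E = 2, F = 0, G = u^2, L = 0, M = 0, N = sqrt(2)*u^2/(2*Abs(u)), assemble
  H = (EN − 2FM + GL) / (2(EG − F²)) = sqrt(2)/(4*Abs(u)).
At (u, v) = (2, -3*pi/5): H = sqrt(2)/8.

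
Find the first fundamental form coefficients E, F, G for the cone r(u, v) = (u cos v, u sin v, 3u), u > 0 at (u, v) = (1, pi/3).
E = 10;  F = 0;  G = 1

Partials: r_u = (cos(v), sin(v), 3), r_v = (-u*sin(v), u*cos(v), 0). As functions of (u, v):
  E = r_u · r_u = 10,
  F = r_u · r_v = 0,
  G = r_v · r_v = u^2.
Evaluating at (u, v) = (1, pi/3): E = 10, F = 0, G = 1.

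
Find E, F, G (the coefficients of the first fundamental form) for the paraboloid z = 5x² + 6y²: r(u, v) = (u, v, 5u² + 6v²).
E = 100*u^2 + 1;  F = 120*u*v;  G = 144*v^2 + 1

Compute partials: r_u = (1, 0, 10*u), r_v = (0, 1, 12*v). Then
  E = r_u · r_u = 100*u^2 + 1,
  F = r_u · r_v = 120*u*v,
  G = r_v · r_v = 144*v^2 + 1.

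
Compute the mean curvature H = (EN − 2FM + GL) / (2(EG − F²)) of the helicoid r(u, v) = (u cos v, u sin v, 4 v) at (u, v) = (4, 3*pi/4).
H = 0

With E = 1, F = 0, G = u^2 + 16, L = 0, M = -4/sqrt(u^2 + 16), N = 0, assemble
  H = (EN − 2FM + GL) / (2(EG − F²)) = 0.
At (u, v) = (4, 3*pi/4): H = 0.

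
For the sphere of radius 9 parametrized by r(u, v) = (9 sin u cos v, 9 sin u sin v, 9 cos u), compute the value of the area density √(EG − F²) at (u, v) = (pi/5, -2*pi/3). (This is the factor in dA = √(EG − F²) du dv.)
√(EG − F²)|_{(pi/5, -2*pi/3)} = 81*sqrt(10 - 2*sqrt(5))/4

E = 81, F = 0, G = 81*sin(u)^2, so EG − F² = 6561*sin(u)^2. Taking the positive square root: √(EG − F²) = 81*Abs(sin(u)). At (u, v) = (pi/5, -2*pi/3): 81*sqrt(10 - 2*sqrt(5))/4.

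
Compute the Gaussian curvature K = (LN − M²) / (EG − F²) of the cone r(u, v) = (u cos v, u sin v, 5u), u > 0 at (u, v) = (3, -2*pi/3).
K = 0

Coefficients of the first fundamental form: E = 26, F = 0, G = u^2.
Coefficients of the second fundamental form: L = 0, M = 0, N = 5*sqrt(26)*u^2/(26*Abs(u)).
Assemble K = (LN − M²)/(EG − F²) = 0. At (u, v) = (3, -2*pi/3): K = 0.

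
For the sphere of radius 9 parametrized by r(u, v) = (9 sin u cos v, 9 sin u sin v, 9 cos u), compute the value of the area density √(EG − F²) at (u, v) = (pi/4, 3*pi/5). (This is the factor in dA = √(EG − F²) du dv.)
√(EG − F²)|_{(pi/4, 3*pi/5)} = 81*sqrt(2)/2

E = 81, F = 0, G = 81*sin(u)^2, so EG − F² = 6561*sin(u)^2. Taking the positive square root: √(EG − F²) = 81*Abs(sin(u)). At (u, v) = (pi/4, 3*pi/5): 81*sqrt(2)/2.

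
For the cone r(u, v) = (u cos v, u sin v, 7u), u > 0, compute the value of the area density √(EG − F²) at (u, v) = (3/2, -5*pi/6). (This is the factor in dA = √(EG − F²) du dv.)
√(EG − F²)|_{(3/2, -5*pi/6)} = 15*sqrt(2)/2

E = 50, F = 0, G = u^2, so EG − F² = 50*u^2. Taking the positive square root: √(EG − F²) = 5*sqrt(2)*Abs(u). At (u, v) = (3/2, -5*pi/6): 15*sqrt(2)/2.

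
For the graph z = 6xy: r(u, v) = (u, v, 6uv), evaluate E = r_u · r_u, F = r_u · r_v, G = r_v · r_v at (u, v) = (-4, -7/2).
E = 442;  F = 504;  G = 577

Partials: r_u = (1, 0, 6*v), r_v = (0, 1, 6*u). As functions of (u, v):
  E = r_u · r_u = 36*v^2 + 1,
  F = r_u · r_v = 36*u*v,
  G = r_v · r_v = 36*u^2 + 1.
Evaluating at (u, v) = (-4, -7/2): E = 442, F = 504, G = 577.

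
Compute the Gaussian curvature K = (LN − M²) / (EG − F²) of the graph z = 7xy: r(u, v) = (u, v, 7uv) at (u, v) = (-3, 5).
K = -49/2778889

Coefficients of the first fundamental form: E = 49*v^2 + 1, F = 49*u*v, G = 49*u^2 + 1.
Coefficients of the second fundamental form: L = 0, M = 7/sqrt(49*u^2 + 49*v^2 + 1), N = 0.
Assemble K = (LN − M²)/(EG − F²) = -49/(2401*u^4 + 4802*u^2*v^2 + 98*u^2 + 2401*v^4 + 98*v^2 + 1). At (u, v) = (-3, 5): K = -49/2778889.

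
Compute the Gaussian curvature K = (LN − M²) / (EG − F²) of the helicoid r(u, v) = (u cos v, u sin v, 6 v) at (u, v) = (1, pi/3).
K = -36/1369

Coefficients of the first fundamental form: E = 1, F = 0, G = u^2 + 36.
Coefficients of the second fundamental form: L = 0, M = -6/sqrt(u^2 + 36), N = 0.
Assemble K = (LN − M²)/(EG − F²) = -36/(u^2 + 36)^2. At (u, v) = (1, pi/3): K = -36/1369.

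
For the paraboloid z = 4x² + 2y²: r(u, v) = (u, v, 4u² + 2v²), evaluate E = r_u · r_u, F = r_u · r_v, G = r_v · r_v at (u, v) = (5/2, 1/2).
E = 401;  F = 40;  G = 5

Partials: r_u = (1, 0, 8*u), r_v = (0, 1, 4*v). As functions of (u, v):
  E = r_u · r_u = 64*u^2 + 1,
  F = r_u · r_v = 32*u*v,
  G = r_v · r_v = 16*v^2 + 1.
Evaluating at (u, v) = (5/2, 1/2): E = 401, F = 40, G = 5.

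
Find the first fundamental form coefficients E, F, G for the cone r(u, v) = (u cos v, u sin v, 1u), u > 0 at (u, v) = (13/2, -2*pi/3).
E = 2;  F = 0;  G = 169/4

Partials: r_u = (cos(v), sin(v), 1), r_v = (-u*sin(v), u*cos(v), 0). As functions of (u, v):
  E = r_u · r_u = 2,
  F = r_u · r_v = 0,
  G = r_v · r_v = u^2.
Evaluating at (u, v) = (13/2, -2*pi/3): E = 2, F = 0, G = 169/4.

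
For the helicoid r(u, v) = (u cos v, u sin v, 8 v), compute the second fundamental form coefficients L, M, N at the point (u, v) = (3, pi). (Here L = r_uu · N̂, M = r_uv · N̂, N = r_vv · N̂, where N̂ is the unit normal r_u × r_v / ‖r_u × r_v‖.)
L = 0;  M = -8*sqrt(73)/73;  N = 0

Compute the unit normal N̂(u, v) = (8*sin(v)/sqrt(u^2 + 64), -8*cos(v)/sqrt(u^2 + 64), u/sqrt(u^2 + 64)), and the second partials r_uu, r_uv, r_vv. Take dot products:
  L(u, v) = r_uu · N̂ = 0,
  M(u, v) = r_uv · N̂ = -8/sqrt(u^2 + 64),
  N(u, v) = r_vv · N̂ = 0.
Evaluating at (u, v) = (3, pi):
  L = 0, M = -8*sqrt(73)/73, N = 0.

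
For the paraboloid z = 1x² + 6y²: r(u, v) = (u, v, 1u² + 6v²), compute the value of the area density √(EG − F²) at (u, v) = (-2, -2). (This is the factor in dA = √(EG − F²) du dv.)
√(EG − F²)|_{(-2, -2)} = sqrt(593)

E = 4*u^2 + 1, F = 24*u*v, G = 144*v^2 + 1, so EG − F² = 4*u^2 + 144*v^2 + 1. Taking the positive square root: √(EG − F²) = sqrt(4*u^2 + 144*v^2 + 1). At (u, v) = (-2, -2): sqrt(593).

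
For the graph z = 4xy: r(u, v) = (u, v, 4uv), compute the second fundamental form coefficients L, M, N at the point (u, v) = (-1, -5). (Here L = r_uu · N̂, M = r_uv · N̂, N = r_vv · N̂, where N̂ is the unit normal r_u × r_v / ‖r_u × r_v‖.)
L = 0;  M = 4*sqrt(417)/417;  N = 0

Compute the unit normal N̂(u, v) = (-4*v/sqrt(16*u^2 + 16*v^2 + 1), -4*u/sqrt(16*u^2 + 16*v^2 + 1), 1/sqrt(16*u^2 + 16*v^2 + 1)), and the second partials r_uu, r_uv, r_vv. Take dot products:
  L(u, v) = r_uu · N̂ = 0,
  M(u, v) = r_uv · N̂ = 4/sqrt(16*u^2 + 16*v^2 + 1),
  N(u, v) = r_vv · N̂ = 0.
Evaluating at (u, v) = (-1, -5):
  L = 0, M = 4*sqrt(417)/417, N = 0.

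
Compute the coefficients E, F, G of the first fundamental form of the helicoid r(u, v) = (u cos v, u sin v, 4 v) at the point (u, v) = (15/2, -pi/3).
E = 1;  F = 0;  G = 289/4

Partials: r_u = (cos(v), sin(v), 0), r_v = (-u*sin(v), u*cos(v), 4). As functions of (u, v):
  E = r_u · r_u = 1,
  F = r_u · r_v = 0,
  G = r_v · r_v = u^2 + 16.
Evaluating at (u, v) = (15/2, -pi/3): E = 1, F = 0, G = 289/4.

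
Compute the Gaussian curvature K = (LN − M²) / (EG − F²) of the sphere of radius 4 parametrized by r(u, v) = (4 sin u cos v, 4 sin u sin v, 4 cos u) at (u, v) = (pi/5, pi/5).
K = 1/16

Coefficients of the first fundamental form: E = 16, F = 0, G = 16*sin(u)^2.
Coefficients of the second fundamental form: L = -4*sin(u)/Abs(sin(u)), M = 0, N = -4*sin(u)^3/Abs(sin(u)).
Assemble K = (LN − M²)/(EG − F²) = 1/16. At (u, v) = (pi/5, pi/5): K = 1/16.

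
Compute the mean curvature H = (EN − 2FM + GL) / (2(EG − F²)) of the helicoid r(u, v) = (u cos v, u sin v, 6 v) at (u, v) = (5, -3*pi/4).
H = 0

With E = 1, F = 0, G = u^2 + 36, L = 0, M = -6/sqrt(u^2 + 36), N = 0, assemble
  H = (EN − 2FM + GL) / (2(EG − F²)) = 0.
At (u, v) = (5, -3*pi/4): H = 0.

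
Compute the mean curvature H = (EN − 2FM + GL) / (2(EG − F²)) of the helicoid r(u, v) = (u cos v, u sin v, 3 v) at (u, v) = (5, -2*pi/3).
H = 0

With E = 1, F = 0, G = u^2 + 9, L = 0, M = -3/sqrt(u^2 + 9), N = 0, assemble
  H = (EN − 2FM + GL) / (2(EG − F²)) = 0.
At (u, v) = (5, -2*pi/3): H = 0.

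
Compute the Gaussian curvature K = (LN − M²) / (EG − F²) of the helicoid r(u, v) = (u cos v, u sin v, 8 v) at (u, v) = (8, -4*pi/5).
K = -1/256

Coefficients of the first fundamental form: E = 1, F = 0, G = u^2 + 64.
Coefficients of the second fundamental form: L = 0, M = -8/sqrt(u^2 + 64), N = 0.
Assemble K = (LN − M²)/(EG − F²) = -64/(u^2 + 64)^2. At (u, v) = (8, -4*pi/5): K = -1/256.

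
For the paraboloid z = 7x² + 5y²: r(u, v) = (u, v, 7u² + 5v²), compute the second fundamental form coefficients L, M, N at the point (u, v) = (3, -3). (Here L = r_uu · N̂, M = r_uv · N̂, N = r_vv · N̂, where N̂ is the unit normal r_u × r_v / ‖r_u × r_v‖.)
L = 14*sqrt(2665)/2665;  M = 0;  N = 2*sqrt(2665)/533

Compute the unit normal N̂(u, v) = (-14*u/sqrt(196*u^2 + 100*v^2 + 1), -10*v/sqrt(196*u^2 + 100*v^2 + 1), 1/sqrt(196*u^2 + 100*v^2 + 1)), and the second partials r_uu, r_uv, r_vv. Take dot products:
  L(u, v) = r_uu · N̂ = 14/sqrt(196*u^2 + 100*v^2 + 1),
  M(u, v) = r_uv · N̂ = 0,
  N(u, v) = r_vv · N̂ = 10/sqrt(196*u^2 + 100*v^2 + 1).
Evaluating at (u, v) = (3, -3):
  L = 14*sqrt(2665)/2665, M = 0, N = 2*sqrt(2665)/533.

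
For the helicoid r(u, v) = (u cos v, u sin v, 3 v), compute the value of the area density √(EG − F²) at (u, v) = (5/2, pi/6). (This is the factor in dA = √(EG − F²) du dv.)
√(EG − F²)|_{(5/2, pi/6)} = sqrt(61)/2

E = 1, F = 0, G = u^2 + 9, so EG − F² = u^2 + 9. Taking the positive square root: √(EG − F²) = sqrt(u^2 + 9). At (u, v) = (5/2, pi/6): sqrt(61)/2.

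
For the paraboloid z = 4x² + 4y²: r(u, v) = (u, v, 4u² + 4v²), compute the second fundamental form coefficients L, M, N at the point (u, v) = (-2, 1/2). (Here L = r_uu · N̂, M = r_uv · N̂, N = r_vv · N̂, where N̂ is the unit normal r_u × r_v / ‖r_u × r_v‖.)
L = 8*sqrt(273)/273;  M = 0;  N = 8*sqrt(273)/273

Compute the unit normal N̂(u, v) = (-8*u/sqrt(64*u^2 + 64*v^2 + 1), -8*v/sqrt(64*u^2 + 64*v^2 + 1), 1/sqrt(64*u^2 + 64*v^2 + 1)), and the second partials r_uu, r_uv, r_vv. Take dot products:
  L(u, v) = r_uu · N̂ = 8/sqrt(64*u^2 + 64*v^2 + 1),
  M(u, v) = r_uv · N̂ = 0,
  N(u, v) = r_vv · N̂ = 8/sqrt(64*u^2 + 64*v^2 + 1).
Evaluating at (u, v) = (-2, 1/2):
  L = 8*sqrt(273)/273, M = 0, N = 8*sqrt(273)/273.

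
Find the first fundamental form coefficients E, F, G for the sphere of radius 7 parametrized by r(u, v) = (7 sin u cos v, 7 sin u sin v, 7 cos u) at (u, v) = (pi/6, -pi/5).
E = 49;  F = 0;  G = 49/4

Partials: r_u = (7*cos(u)*cos(v), 7*sin(v)*cos(u), -7*sin(u)), r_v = (-7*sin(u)*sin(v), 7*sin(u)*cos(v), 0). As functions of (u, v):
  E = r_u · r_u = 49,
  F = r_u · r_v = 0,
  G = r_v · r_v = 49*sin(u)^2.
Evaluating at (u, v) = (pi/6, -pi/5): E = 49, F = 0, G = 49/4.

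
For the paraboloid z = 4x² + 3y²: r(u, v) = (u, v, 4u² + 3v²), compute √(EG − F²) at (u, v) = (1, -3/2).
√(EG − F²)|_{(1, -3/2)} = sqrt(146)

E = 64*u^2 + 1, F = 48*u*v, G = 36*v^2 + 1; EG − F² = 64*u^2 + 36*v^2 + 1; √(EG − F²) = sqrt(64*u^2 + 36*v^2 + 1). At the given point: sqrt(146).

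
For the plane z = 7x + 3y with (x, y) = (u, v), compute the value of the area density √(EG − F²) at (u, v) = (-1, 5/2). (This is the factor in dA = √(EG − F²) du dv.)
√(EG − F²)|_{(-1, 5/2)} = sqrt(59)

E = 50, F = 21, G = 10, so EG − F² = 59. Taking the positive square root: √(EG − F²) = sqrt(59). At (u, v) = (-1, 5/2): sqrt(59).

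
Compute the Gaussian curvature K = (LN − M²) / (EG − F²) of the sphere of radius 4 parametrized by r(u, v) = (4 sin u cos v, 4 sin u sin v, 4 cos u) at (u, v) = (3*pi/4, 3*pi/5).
K = 1/16

Coefficients of the first fundamental form: E = 16, F = 0, G = 16*sin(u)^2.
Coefficients of the second fundamental form: L = -4*sin(u)/Abs(sin(u)), M = 0, N = -4*sin(u)^3/Abs(sin(u)).
Assemble K = (LN − M²)/(EG − F²) = 1/16. At (u, v) = (3*pi/4, 3*pi/5): K = 1/16.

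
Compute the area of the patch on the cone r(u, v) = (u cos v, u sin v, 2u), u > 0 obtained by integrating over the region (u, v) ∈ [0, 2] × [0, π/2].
Area = sqrt(5)*pi

Area = ∫∫ √(EG − F²) du dv with √(EG − F²) = sqrt(5)*Abs(u). Integrating over [0, 2] × [0, π/2] gives sqrt(5)*pi.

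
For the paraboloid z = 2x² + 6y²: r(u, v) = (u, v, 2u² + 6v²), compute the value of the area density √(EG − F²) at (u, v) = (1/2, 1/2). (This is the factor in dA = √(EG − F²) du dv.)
√(EG − F²)|_{(1/2, 1/2)} = sqrt(41)

E = 16*u^2 + 1, F = 48*u*v, G = 144*v^2 + 1, so EG − F² = 16*u^2 + 144*v^2 + 1. Taking the positive square root: √(EG − F²) = sqrt(16*u^2 + 144*v^2 + 1). At (u, v) = (1/2, 1/2): sqrt(41).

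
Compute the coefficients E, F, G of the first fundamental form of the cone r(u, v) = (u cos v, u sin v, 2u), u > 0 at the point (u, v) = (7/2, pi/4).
E = 5;  F = 0;  G = 49/4

Partials: r_u = (cos(v), sin(v), 2), r_v = (-u*sin(v), u*cos(v), 0). As functions of (u, v):
  E = r_u · r_u = 5,
  F = r_u · r_v = 0,
  G = r_v · r_v = u^2.
Evaluating at (u, v) = (7/2, pi/4): E = 5, F = 0, G = 49/4.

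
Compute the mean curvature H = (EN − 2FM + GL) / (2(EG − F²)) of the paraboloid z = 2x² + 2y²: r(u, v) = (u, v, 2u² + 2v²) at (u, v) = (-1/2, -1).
H = 44*sqrt(21)/441

With E = 16*u^2 + 1, F = 16*u*v, G = 16*v^2 + 1, L = 4/sqrt(16*u^2 + 16*v^2 + 1), M = 0, N = 4/sqrt(16*u^2 + 16*v^2 + 1), assemble
  H = (EN − 2FM + GL) / (2(EG − F²)) = 4*(8*u^2 + 8*v^2 + 1)/(16*u^2 + 16*v^2 + 1)^(3/2).
At (u, v) = (-1/2, -1): H = 44*sqrt(21)/441.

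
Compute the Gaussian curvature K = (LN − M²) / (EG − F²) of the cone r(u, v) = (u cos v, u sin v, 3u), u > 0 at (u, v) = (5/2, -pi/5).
K = 0

Coefficients of the first fundamental form: E = 10, F = 0, G = u^2.
Coefficients of the second fundamental form: L = 0, M = 0, N = 3*sqrt(10)*u^2/(10*Abs(u)).
Assemble K = (LN − M²)/(EG − F²) = 0. At (u, v) = (5/2, -pi/5): K = 0.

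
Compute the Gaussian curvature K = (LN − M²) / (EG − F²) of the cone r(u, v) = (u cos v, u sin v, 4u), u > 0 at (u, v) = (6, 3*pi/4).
K = 0

Coefficients of the first fundamental form: E = 17, F = 0, G = u^2.
Coefficients of the second fundamental form: L = 0, M = 0, N = 4*sqrt(17)*u^2/(17*Abs(u)).
Assemble K = (LN − M²)/(EG − F²) = 0. At (u, v) = (6, 3*pi/4): K = 0.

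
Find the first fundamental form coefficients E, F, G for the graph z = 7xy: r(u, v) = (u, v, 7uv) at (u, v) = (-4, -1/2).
E = 53/4;  F = 98;  G = 785

Partials: r_u = (1, 0, 7*v), r_v = (0, 1, 7*u). As functions of (u, v):
  E = r_u · r_u = 49*v^2 + 1,
  F = r_u · r_v = 49*u*v,
  G = r_v · r_v = 49*u^2 + 1.
Evaluating at (u, v) = (-4, -1/2): E = 53/4, F = 98, G = 785.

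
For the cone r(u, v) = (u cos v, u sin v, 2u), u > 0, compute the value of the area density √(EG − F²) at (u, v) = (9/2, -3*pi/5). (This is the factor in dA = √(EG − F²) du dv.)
√(EG − F²)|_{(9/2, -3*pi/5)} = 9*sqrt(5)/2

E = 5, F = 0, G = u^2, so EG − F² = 5*u^2. Taking the positive square root: √(EG − F²) = sqrt(5)*Abs(u). At (u, v) = (9/2, -3*pi/5): 9*sqrt(5)/2.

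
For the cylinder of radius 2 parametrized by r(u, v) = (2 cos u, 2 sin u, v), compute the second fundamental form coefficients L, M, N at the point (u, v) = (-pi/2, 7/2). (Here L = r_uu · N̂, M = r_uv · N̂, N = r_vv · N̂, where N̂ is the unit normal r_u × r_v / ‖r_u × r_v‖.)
L = -2;  M = 0;  N = 0

Compute the unit normal N̂(u, v) = (cos(u), sin(u), 0), and the second partials r_uu, r_uv, r_vv. Take dot products:
  L(u, v) = r_uu · N̂ = -2,
  M(u, v) = r_uv · N̂ = 0,
  N(u, v) = r_vv · N̂ = 0.
Evaluating at (u, v) = (-pi/2, 7/2):
  L = -2, M = 0, N = 0.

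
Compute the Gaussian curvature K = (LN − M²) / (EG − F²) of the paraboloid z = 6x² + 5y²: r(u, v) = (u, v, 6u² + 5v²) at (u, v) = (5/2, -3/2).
K = 30/316969

Coefficients of the first fundamental form: E = 144*u^2 + 1, F = 120*u*v, G = 100*v^2 + 1.
Coefficients of the second fundamental form: L = 12/sqrt(144*u^2 + 100*v^2 + 1), M = 0, N = 10/sqrt(144*u^2 + 100*v^2 + 1).
Assemble K = (LN − M²)/(EG − F²) = 120/(20736*u^4 + 28800*u^2*v^2 + 288*u^2 + 10000*v^4 + 200*v^2 + 1). At (u, v) = (5/2, -3/2): K = 30/316969.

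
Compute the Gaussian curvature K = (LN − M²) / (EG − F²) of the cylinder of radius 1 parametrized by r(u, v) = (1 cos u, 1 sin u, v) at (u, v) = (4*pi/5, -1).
K = 0

Coefficients of the first fundamental form: E = 1, F = 0, G = 1.
Coefficients of the second fundamental form: L = -1, M = 0, N = 0.
Assemble K = (LN − M²)/(EG − F²) = 0. At (u, v) = (4*pi/5, -1): K = 0.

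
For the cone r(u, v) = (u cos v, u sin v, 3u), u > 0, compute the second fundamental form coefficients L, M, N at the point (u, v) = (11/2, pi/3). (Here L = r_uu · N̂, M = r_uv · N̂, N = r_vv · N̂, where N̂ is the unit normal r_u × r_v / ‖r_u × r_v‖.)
L = 0;  M = 0;  N = 33*sqrt(10)/20

Compute the unit normal N̂(u, v) = (-3*sqrt(10)*u*cos(v)/(10*Abs(u)), -3*sqrt(10)*u*sin(v)/(10*Abs(u)), sqrt(10)*u/(10*Abs(u))), and the second partials r_uu, r_uv, r_vv. Take dot products:
  L(u, v) = r_uu · N̂ = 0,
  M(u, v) = r_uv · N̂ = 0,
  N(u, v) = r_vv · N̂ = 3*sqrt(10)*u^2/(10*Abs(u)).
Evaluating at (u, v) = (11/2, pi/3):
  L = 0, M = 0, N = 33*sqrt(10)/20.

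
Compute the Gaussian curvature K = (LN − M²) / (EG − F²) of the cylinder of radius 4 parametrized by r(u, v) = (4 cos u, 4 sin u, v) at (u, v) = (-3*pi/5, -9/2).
K = 0

Coefficients of the first fundamental form: E = 16, F = 0, G = 1.
Coefficients of the second fundamental form: L = -4, M = 0, N = 0.
Assemble K = (LN − M²)/(EG − F²) = 0. At (u, v) = (-3*pi/5, -9/2): K = 0.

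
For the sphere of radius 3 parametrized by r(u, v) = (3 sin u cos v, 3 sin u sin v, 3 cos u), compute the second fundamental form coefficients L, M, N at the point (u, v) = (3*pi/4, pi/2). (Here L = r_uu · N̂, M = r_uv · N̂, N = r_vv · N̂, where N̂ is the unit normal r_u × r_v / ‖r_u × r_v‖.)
L = -3;  M = 0;  N = -3/2

Compute the unit normal N̂(u, v) = (sin(u)^2*cos(v)/Abs(sin(u)), sin(u)^2*sin(v)/Abs(sin(u)), sin(2*u)/(2*Abs(sin(u)))), and the second partials r_uu, r_uv, r_vv. Take dot products:
  L(u, v) = r_uu · N̂ = -3*sin(u)/Abs(sin(u)),
  M(u, v) = r_uv · N̂ = 0,
  N(u, v) = r_vv · N̂ = -3*sin(u)^3/Abs(sin(u)).
Evaluating at (u, v) = (3*pi/4, pi/2):
  L = -3, M = 0, N = -3/2.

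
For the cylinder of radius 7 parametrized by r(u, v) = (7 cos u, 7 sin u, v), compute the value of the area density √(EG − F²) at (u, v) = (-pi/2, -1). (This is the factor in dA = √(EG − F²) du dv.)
√(EG − F²)|_{(-pi/2, -1)} = 7

E = 49, F = 0, G = 1, so EG − F² = 49. Taking the positive square root: √(EG − F²) = 7. At (u, v) = (-pi/2, -1): 7.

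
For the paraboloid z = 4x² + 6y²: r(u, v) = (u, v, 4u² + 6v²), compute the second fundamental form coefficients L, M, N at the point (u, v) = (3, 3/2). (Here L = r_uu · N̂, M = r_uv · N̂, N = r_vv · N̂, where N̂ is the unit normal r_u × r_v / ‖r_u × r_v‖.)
L = 8*sqrt(901)/901;  M = 0;  N = 12*sqrt(901)/901

Compute the unit normal N̂(u, v) = (-8*u/sqrt(64*u^2 + 144*v^2 + 1), -12*v/sqrt(64*u^2 + 144*v^2 + 1), 1/sqrt(64*u^2 + 144*v^2 + 1)), and the second partials r_uu, r_uv, r_vv. Take dot products:
  L(u, v) = r_uu · N̂ = 8/sqrt(64*u^2 + 144*v^2 + 1),
  M(u, v) = r_uv · N̂ = 0,
  N(u, v) = r_vv · N̂ = 12/sqrt(64*u^2 + 144*v^2 + 1).
Evaluating at (u, v) = (3, 3/2):
  L = 8*sqrt(901)/901, M = 0, N = 12*sqrt(901)/901.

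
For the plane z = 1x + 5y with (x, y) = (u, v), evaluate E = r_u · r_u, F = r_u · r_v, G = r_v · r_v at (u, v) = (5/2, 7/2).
E = 2;  F = 5;  G = 26

Partials: r_u = (1, 0, 1), r_v = (0, 1, 5). As functions of (u, v):
  E = r_u · r_u = 2,
  F = r_u · r_v = 5,
  G = r_v · r_v = 26.
Evaluating at (u, v) = (5/2, 7/2): E = 2, F = 5, G = 26.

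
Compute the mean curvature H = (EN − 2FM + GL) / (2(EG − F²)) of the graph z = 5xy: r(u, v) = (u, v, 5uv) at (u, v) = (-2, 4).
H = 1000*sqrt(501)/251001

With E = 25*v^2 + 1, F = 25*u*v, G = 25*u^2 + 1, L = 0, M = 5/sqrt(25*u^2 + 25*v^2 + 1), N = 0, assemble
  H = (EN − 2FM + GL) / (2(EG − F²)) = -125*u*v/(25*u^2 + 25*v^2 + 1)^(3/2).
At (u, v) = (-2, 4): H = 1000*sqrt(501)/251001.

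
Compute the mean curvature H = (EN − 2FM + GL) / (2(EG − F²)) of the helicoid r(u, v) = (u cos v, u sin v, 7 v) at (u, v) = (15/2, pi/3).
H = 0

With E = 1, F = 0, G = u^2 + 49, L = 0, M = -7/sqrt(u^2 + 49), N = 0, assemble
  H = (EN − 2FM + GL) / (2(EG − F²)) = 0.
At (u, v) = (15/2, pi/3): H = 0.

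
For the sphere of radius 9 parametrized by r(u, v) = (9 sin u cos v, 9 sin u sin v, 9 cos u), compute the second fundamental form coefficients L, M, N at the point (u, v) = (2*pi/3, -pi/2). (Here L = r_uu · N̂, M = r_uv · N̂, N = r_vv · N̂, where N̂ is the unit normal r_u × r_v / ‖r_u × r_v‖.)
L = -9;  M = 0;  N = -27/4

Compute the unit normal N̂(u, v) = (sin(u)^2*cos(v)/Abs(sin(u)), sin(u)^2*sin(v)/Abs(sin(u)), sin(2*u)/(2*Abs(sin(u)))), and the second partials r_uu, r_uv, r_vv. Take dot products:
  L(u, v) = r_uu · N̂ = -9*sin(u)/Abs(sin(u)),
  M(u, v) = r_uv · N̂ = 0,
  N(u, v) = r_vv · N̂ = -9*sin(u)^3/Abs(sin(u)).
Evaluating at (u, v) = (2*pi/3, -pi/2):
  L = -9, M = 0, N = -27/4.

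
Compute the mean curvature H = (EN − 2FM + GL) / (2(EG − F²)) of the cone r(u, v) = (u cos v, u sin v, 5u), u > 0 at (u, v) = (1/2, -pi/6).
H = 5*sqrt(26)/26

With E = 26, F = 0, G = u^2, L = 0, M = 0, N = 5*sqrt(26)*u^2/(26*Abs(u)), assemble
  H = (EN − 2FM + GL) / (2(EG − F²)) = 5*sqrt(26)/(52*Abs(u)).
At (u, v) = (1/2, -pi/6): H = 5*sqrt(26)/26.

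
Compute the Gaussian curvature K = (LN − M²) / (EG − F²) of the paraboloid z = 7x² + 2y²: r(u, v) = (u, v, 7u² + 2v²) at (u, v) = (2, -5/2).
K = 56/783225

Coefficients of the first fundamental form: E = 196*u^2 + 1, F = 56*u*v, G = 16*v^2 + 1.
Coefficients of the second fundamental form: L = 14/sqrt(196*u^2 + 16*v^2 + 1), M = 0, N = 4/sqrt(196*u^2 + 16*v^2 + 1).
Assemble K = (LN − M²)/(EG − F²) = 56/(38416*u^4 + 6272*u^2*v^2 + 392*u^2 + 256*v^4 + 32*v^2 + 1). At (u, v) = (2, -5/2): K = 56/783225.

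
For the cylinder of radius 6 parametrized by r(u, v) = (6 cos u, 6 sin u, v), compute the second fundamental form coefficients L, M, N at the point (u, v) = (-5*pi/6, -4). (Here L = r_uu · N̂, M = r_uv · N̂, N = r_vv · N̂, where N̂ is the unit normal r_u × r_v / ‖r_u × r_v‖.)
L = -6;  M = 0;  N = 0

Compute the unit normal N̂(u, v) = (cos(u), sin(u), 0), and the second partials r_uu, r_uv, r_vv. Take dot products:
  L(u, v) = r_uu · N̂ = -6,
  M(u, v) = r_uv · N̂ = 0,
  N(u, v) = r_vv · N̂ = 0.
Evaluating at (u, v) = (-5*pi/6, -4):
  L = -6, M = 0, N = 0.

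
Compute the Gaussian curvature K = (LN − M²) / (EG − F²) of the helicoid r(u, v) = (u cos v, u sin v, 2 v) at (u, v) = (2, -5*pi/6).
K = -1/16

Coefficients of the first fundamental form: E = 1, F = 0, G = u^2 + 4.
Coefficients of the second fundamental form: L = 0, M = -2/sqrt(u^2 + 4), N = 0.
Assemble K = (LN − M²)/(EG − F²) = -4/(u^2 + 4)^2. At (u, v) = (2, -5*pi/6): K = -1/16.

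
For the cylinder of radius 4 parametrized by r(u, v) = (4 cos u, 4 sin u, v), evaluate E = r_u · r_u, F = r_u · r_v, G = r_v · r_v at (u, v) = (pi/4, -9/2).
E = 16;  F = 0;  G = 1

Partials: r_u = (-4*sin(u), 4*cos(u), 0), r_v = (0, 0, 1). As functions of (u, v):
  E = r_u · r_u = 16,
  F = r_u · r_v = 0,
  G = r_v · r_v = 1.
Evaluating at (u, v) = (pi/4, -9/2): E = 16, F = 0, G = 1.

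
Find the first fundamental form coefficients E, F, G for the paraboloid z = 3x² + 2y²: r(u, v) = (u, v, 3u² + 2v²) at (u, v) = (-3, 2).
E = 325;  F = -144;  G = 65

Partials: r_u = (1, 0, 6*u), r_v = (0, 1, 4*v). As functions of (u, v):
  E = r_u · r_u = 36*u^2 + 1,
  F = r_u · r_v = 24*u*v,
  G = r_v · r_v = 16*v^2 + 1.
Evaluating at (u, v) = (-3, 2): E = 325, F = -144, G = 65.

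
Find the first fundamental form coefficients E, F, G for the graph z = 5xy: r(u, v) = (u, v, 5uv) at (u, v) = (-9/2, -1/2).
E = 29/4;  F = 225/4;  G = 2029/4

Partials: r_u = (1, 0, 5*v), r_v = (0, 1, 5*u). As functions of (u, v):
  E = r_u · r_u = 25*v^2 + 1,
  F = r_u · r_v = 25*u*v,
  G = r_v · r_v = 25*u^2 + 1.
Evaluating at (u, v) = (-9/2, -1/2): E = 29/4, F = 225/4, G = 2029/4.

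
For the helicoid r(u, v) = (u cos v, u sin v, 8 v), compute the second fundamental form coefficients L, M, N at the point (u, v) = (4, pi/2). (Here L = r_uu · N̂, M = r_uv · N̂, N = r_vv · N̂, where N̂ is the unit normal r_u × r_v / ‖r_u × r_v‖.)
L = 0;  M = -2*sqrt(5)/5;  N = 0

Compute the unit normal N̂(u, v) = (8*sin(v)/sqrt(u^2 + 64), -8*cos(v)/sqrt(u^2 + 64), u/sqrt(u^2 + 64)), and the second partials r_uu, r_uv, r_vv. Take dot products:
  L(u, v) = r_uu · N̂ = 0,
  M(u, v) = r_uv · N̂ = -8/sqrt(u^2 + 64),
  N(u, v) = r_vv · N̂ = 0.
Evaluating at (u, v) = (4, pi/2):
  L = 0, M = -2*sqrt(5)/5, N = 0.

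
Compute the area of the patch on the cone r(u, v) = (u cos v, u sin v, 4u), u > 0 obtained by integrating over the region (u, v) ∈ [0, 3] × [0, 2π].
Area = 9*sqrt(17)*pi

Area = ∫∫ √(EG − F²) du dv with √(EG − F²) = sqrt(17)*Abs(u). Integrating over [0, 3] × [0, 2π] gives 9*sqrt(17)*pi.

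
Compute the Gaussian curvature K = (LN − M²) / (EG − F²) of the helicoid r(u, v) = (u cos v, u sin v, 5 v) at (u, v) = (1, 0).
K = -25/676

Coefficients of the first fundamental form: E = 1, F = 0, G = u^2 + 25.
Coefficients of the second fundamental form: L = 0, M = -5/sqrt(u^2 + 25), N = 0.
Assemble K = (LN − M²)/(EG − F²) = -25/(u^2 + 25)^2. At (u, v) = (1, 0): K = -25/676.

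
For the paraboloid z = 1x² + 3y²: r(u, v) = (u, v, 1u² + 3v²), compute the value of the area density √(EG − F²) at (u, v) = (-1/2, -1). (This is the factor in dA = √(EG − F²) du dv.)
√(EG − F²)|_{(-1/2, -1)} = sqrt(38)

E = 4*u^2 + 1, F = 12*u*v, G = 36*v^2 + 1, so EG − F² = 4*u^2 + 36*v^2 + 1. Taking the positive square root: √(EG − F²) = sqrt(4*u^2 + 36*v^2 + 1). At (u, v) = (-1/2, -1): sqrt(38).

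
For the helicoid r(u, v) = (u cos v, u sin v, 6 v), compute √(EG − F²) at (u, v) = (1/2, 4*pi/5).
√(EG − F²)|_{(1/2, 4*pi/5)} = sqrt(145)/2

E = 1, F = 0, G = u^2 + 36; EG − F² = u^2 + 36; √(EG − F²) = sqrt(u^2 + 36). At the given point: sqrt(145)/2.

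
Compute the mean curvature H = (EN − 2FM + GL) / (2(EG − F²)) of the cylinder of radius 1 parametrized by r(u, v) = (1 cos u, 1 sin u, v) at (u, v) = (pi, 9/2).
H = -1/2

With E = 1, F = 0, G = 1, L = -1, M = 0, N = 0, assemble
  H = (EN − 2FM + GL) / (2(EG − F²)) = -1/2.
At (u, v) = (pi, 9/2): H = -1/2.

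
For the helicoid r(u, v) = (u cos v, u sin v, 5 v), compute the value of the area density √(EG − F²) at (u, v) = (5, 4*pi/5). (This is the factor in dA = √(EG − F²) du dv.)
√(EG − F²)|_{(5, 4*pi/5)} = 5*sqrt(2)

E = 1, F = 0, G = u^2 + 25, so EG − F² = u^2 + 25. Taking the positive square root: √(EG − F²) = sqrt(u^2 + 25). At (u, v) = (5, 4*pi/5): 5*sqrt(2).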